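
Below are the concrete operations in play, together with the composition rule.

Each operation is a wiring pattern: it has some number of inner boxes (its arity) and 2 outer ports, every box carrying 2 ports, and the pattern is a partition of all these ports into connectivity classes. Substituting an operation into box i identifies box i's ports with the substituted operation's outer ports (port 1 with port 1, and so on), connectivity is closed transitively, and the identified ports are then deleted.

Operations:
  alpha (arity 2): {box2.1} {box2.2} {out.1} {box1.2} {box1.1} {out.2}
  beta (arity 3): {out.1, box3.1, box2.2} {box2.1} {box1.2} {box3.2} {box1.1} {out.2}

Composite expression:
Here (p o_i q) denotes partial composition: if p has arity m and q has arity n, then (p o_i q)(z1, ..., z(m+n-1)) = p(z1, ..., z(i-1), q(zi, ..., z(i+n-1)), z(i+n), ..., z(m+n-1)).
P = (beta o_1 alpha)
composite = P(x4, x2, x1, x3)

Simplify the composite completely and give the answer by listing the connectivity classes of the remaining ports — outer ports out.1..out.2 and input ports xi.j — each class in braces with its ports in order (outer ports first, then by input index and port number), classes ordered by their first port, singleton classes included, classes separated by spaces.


{out.1, x1.2, x3.1} {out.2} {x1.1} {x2.1} {x2.2} {x3.2} {x4.1} {x4.2}

Two ports join when wires chain via beta-identified ports.
composing alpha on (x4, x2), with out.j its own outer ports: {out.1} {out.2} {x2.1} {x2.2} {x4.1} {x4.2}
composing beta on (x4, x2, x1, x3), with out.j its own outer ports: {out.1, x1.2, x3.1} {out.2} {x1.1} {x2.1} {x2.2} {x3.2} {x4.1} {x4.2}


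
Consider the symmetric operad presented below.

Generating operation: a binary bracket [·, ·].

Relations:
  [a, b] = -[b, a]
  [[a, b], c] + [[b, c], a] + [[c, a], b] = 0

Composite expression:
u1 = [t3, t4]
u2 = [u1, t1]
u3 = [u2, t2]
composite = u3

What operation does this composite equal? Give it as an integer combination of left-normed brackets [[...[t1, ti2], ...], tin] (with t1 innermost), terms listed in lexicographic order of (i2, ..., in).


Antisymmetry and Jacobi reduce to t1-anchored left-normed brackets.
Composite bracket: [[[t3, t4], t1], t2]
Applying ab - ba throughout gives 8 signed words (2^3 = 8).
Coefficients come from the t1-initial words:
  t1t3t4t2 appears with sign -1, giving the term -[[[t1, t3], t4], t2]
  t1t4t3t2 appears with sign +1, giving the term +[[[t1, t4], t3], t2]

-[[[t1, t3], t4], t2] + [[[t1, t4], t3], t2]


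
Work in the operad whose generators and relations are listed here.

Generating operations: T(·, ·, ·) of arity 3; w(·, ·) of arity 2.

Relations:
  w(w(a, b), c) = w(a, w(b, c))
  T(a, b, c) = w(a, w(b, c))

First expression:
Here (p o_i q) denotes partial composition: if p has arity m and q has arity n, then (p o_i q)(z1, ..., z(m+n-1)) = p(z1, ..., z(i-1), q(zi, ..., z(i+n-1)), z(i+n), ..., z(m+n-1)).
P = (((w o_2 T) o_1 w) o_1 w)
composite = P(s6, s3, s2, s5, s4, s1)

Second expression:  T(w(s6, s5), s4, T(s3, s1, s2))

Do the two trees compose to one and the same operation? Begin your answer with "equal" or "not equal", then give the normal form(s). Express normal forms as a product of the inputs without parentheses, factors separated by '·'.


not equal; the first gives s6 · s3 · s2 · s5 · s4 · s1 and the second s6 · s5 · s4 · s3 · s1 · s2

Reducing the first expression gives s6 · s3 · s2 · s5 · s4 · s1
Reducing the second expression gives s6 · s5 · s4 · s3 · s1 · s2
No match — not equal.


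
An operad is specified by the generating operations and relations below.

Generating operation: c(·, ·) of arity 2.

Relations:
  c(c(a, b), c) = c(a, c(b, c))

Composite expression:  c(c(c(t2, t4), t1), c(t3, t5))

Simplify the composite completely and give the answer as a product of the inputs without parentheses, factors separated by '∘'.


All parenthesizations of c agree; list the t-inputs left to right.
c(t2, t4) collapses to t2 ∘ t4
c(c(t2, t4), t1) collapses to t2 ∘ t4 ∘ t1
c(t3, t5) collapses to t3 ∘ t5
c(c(c(t2, t4), t1), c(t3, t5)) collapses to t2 ∘ t4 ∘ t1 ∘ t3 ∘ t5

t2 ∘ t4 ∘ t1 ∘ t3 ∘ t5


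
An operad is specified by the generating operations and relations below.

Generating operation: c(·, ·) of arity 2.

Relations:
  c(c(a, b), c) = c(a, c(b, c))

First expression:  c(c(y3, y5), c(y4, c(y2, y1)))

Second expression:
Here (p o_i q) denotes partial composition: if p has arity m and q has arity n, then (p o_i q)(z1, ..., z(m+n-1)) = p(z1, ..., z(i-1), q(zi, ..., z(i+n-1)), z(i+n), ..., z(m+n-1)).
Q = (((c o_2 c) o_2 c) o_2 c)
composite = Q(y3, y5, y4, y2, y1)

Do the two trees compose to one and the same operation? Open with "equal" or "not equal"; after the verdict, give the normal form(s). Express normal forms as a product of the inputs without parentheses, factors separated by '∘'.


equal — both sides give y3 ∘ y5 ∘ y4 ∘ y2 ∘ y1


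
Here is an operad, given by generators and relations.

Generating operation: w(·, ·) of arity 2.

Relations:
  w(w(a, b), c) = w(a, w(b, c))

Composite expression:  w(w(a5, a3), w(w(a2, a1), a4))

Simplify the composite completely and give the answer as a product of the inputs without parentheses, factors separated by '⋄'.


Under associativity of w, the answer is the a's in reading order.
w(a5, a3) unparenthesizes to a5 ⋄ a3
w(a2, a1) unparenthesizes to a2 ⋄ a1
w(w(a2, a1), a4) unparenthesizes to a2 ⋄ a1 ⋄ a4
w(w(a5, a3), w(w(a2, a1), a4)) unparenthesizes to a5 ⋄ a3 ⋄ a2 ⋄ a1 ⋄ a4

a5 ⋄ a3 ⋄ a2 ⋄ a1 ⋄ a4


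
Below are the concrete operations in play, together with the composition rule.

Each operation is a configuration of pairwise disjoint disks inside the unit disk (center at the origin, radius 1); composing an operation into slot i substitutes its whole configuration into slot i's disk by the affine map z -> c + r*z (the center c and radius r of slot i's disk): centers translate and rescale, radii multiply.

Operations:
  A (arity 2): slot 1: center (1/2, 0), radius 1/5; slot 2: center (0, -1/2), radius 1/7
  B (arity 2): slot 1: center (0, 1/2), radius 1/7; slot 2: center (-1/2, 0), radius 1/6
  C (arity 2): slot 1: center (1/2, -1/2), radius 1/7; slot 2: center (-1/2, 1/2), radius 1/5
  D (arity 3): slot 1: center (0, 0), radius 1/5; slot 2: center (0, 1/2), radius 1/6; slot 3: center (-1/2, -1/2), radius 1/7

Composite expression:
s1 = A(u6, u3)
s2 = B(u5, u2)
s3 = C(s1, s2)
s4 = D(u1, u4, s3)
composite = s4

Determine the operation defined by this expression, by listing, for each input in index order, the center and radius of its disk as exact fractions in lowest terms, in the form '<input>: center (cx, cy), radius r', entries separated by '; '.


Affine substitution under D: radii multiply and u-centers shift.
for u1, the 1-step affine chain lands on center (0, 0), radius 1/5
for u4, the 1-step affine chain lands on center (0, 1/2), radius 1/6
for u6, the 3-step affine chain lands on center (-41/98, -4/7), radius 1/245
for u3, the 3-step affine chain lands on center (-3/7, -57/98), radius 1/343
for u5, the 3-step affine chain lands on center (-4/7, -29/70), radius 1/245
for u2, the 3-step affine chain lands on center (-41/70, -3/7), radius 1/210

u1: center (0, 0), radius 1/5; u2: center (-41/70, -3/7), radius 1/210; u3: center (-3/7, -57/98), radius 1/343; u4: center (0, 1/2), radius 1/6; u5: center (-4/7, -29/70), radius 1/245; u6: center (-41/98, -4/7), radius 1/245


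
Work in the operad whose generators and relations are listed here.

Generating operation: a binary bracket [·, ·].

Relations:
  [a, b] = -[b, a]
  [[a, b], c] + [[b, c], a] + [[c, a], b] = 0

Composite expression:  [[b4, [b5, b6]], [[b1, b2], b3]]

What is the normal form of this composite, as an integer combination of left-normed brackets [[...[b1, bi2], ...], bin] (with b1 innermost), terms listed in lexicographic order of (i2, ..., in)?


-[[[[[b1, b2], b3], b4], b5], b6] + [[[[[b1, b2], b3], b4], b6], b5] + [[[[[b1, b2], b3], b5], b6], b4] - [[[[[b1, b2], b3], b6], b5], b4]

Skip Jacobi rewriting: expand, keep b1-initial words, read off terms.
Composite bracket: [[b4, [b5, b6]], [[b1, b2], b3]]
Each bracket splits as ab - ba, giving 32 signed words (2^5 = 32).
Keep just the words that open with b1:
  sign of b1b2b3b4b5b6 is -1, so it contributes -[[[[[b1, b2], b3], b4], b5], b6]
  sign of b1b2b3b4b6b5 is +1, so it contributes +[[[[[b1, b2], b3], b4], b6], b5]
  sign of b1b2b3b5b6b4 is +1, so it contributes +[[[[[b1, b2], b3], b5], b6], b4]
  sign of b1b2b3b6b5b4 is -1, so it contributes -[[[[[b1, b2], b3], b6], b5], b4]


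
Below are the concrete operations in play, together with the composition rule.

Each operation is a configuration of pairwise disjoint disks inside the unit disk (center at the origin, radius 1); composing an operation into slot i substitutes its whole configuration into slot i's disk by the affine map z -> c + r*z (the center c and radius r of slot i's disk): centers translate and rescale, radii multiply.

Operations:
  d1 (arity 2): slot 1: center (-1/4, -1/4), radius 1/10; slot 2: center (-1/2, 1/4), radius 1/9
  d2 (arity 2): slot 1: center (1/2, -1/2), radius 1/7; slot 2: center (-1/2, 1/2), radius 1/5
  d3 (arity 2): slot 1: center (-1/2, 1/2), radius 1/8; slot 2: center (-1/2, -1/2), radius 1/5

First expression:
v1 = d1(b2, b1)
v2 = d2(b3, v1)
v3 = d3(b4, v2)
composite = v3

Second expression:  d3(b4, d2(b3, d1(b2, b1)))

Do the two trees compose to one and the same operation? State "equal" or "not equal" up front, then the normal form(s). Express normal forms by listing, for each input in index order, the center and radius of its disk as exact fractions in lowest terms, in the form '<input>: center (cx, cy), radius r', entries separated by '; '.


equal — both sides give b1: center (-31/50, -39/100), radius 1/225; b2: center (-61/100, -41/100), radius 1/250; b3: center (-2/5, -3/5), radius 1/35; b4: center (-1/2, 1/2), radius 1/8

The first expression reduces to b1: center (-31/50, -39/100), radius 1/225; b2: center (-61/100, -41/100), radius 1/250; b3: center (-2/5, -3/5), radius 1/35; b4: center (-1/2, 1/2), radius 1/8
The second expression reduces to b1: center (-31/50, -39/100), radius 1/225; b2: center (-61/100, -41/100), radius 1/250; b3: center (-2/5, -3/5), radius 1/35; b4: center (-1/2, 1/2), radius 1/8
The forms coincide; equal.


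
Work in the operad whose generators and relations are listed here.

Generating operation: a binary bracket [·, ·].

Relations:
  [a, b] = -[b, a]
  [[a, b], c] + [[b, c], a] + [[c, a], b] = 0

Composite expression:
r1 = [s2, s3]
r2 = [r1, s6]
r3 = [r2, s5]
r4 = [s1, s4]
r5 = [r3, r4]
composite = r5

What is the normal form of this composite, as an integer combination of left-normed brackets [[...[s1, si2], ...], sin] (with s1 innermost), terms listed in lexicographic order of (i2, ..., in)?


A multilinear Lie element is pinned by s1-initial words (s1 innermost).
Composite bracket: [[[[s2, s3], s6], s5], [s1, s4]]
Full expansion: 32 signed words from ab - ba (2^5 = 32).
Keep just the words that open with s1:
  the word s1s4s2s3s6s5 carries sign -1 and contributes -[[[[[s1, s4], s2], s3], s6], s5]
  the word s1s4s3s2s6s5 carries sign +1 and contributes +[[[[[s1, s4], s3], s2], s6], s5]
  the word s1s4s5s2s3s6 carries sign +1 and contributes +[[[[[s1, s4], s5], s2], s3], s6]
  the word s1s4s5s3s2s6 carries sign -1 and contributes -[[[[[s1, s4], s5], s3], s2], s6]
  the word s1s4s5s6s2s3 carries sign -1 and contributes -[[[[[s1, s4], s5], s6], s2], s3]
  the word s1s4s5s6s3s2 carries sign +1 and contributes +[[[[[s1, s4], s5], s6], s3], s2]
  the word s1s4s6s2s3s5 carries sign +1 and contributes +[[[[[s1, s4], s6], s2], s3], s5]
  the word s1s4s6s3s2s5 carries sign -1 and contributes -[[[[[s1, s4], s6], s3], s2], s5]

-[[[[[s1, s4], s2], s3], s6], s5] + [[[[[s1, s4], s3], s2], s6], s5] + [[[[[s1, s4], s5], s2], s3], s6] - [[[[[s1, s4], s5], s3], s2], s6] - [[[[[s1, s4], s5], s6], s2], s3] + [[[[[s1, s4], s5], s6], s3], s2] + [[[[[s1, s4], s6], s2], s3], s5] - [[[[[s1, s4], s6], s3], s2], s5]


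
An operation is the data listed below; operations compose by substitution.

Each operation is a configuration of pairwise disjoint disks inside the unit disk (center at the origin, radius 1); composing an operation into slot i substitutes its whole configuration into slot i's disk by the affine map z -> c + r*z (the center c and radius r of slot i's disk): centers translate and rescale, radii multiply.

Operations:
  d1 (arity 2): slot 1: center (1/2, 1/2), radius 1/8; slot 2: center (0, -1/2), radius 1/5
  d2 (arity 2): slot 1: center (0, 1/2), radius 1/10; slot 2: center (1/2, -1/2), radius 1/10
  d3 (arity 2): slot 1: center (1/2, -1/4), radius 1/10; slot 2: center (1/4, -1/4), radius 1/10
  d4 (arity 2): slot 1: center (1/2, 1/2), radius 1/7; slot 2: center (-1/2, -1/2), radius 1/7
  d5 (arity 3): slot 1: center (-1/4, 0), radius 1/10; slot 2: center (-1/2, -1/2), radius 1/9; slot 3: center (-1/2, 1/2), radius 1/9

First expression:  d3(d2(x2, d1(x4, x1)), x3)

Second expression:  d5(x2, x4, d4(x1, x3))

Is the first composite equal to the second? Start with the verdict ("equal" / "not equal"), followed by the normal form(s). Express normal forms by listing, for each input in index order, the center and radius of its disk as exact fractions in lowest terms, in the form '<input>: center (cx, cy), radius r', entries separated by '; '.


not equal — first x1: center (11/20, -61/200), radius 1/500; x2: center (1/2, -1/5), radius 1/100; x3: center (1/4, -1/4), radius 1/10; x4: center (111/200, -59/200), radius 1/800, second x1: center (-4/9, 5/9), radius 1/63; x2: center (-1/4, 0), radius 1/10; x3: center (-5/9, 4/9), radius 1/63; x4: center (-1/2, -1/2), radius 1/9

Normal form of the first expression: x1: center (11/20, -61/200), radius 1/500; x2: center (1/2, -1/5), radius 1/100; x3: center (1/4, -1/4), radius 1/10; x4: center (111/200, -59/200), radius 1/800
Normal form of the second expression: x1: center (-4/9, 5/9), radius 1/63; x2: center (-1/4, 0), radius 1/10; x3: center (-5/9, 4/9), radius 1/63; x4: center (-1/2, -1/2), radius 1/9
Distinct normal forms: not equal.


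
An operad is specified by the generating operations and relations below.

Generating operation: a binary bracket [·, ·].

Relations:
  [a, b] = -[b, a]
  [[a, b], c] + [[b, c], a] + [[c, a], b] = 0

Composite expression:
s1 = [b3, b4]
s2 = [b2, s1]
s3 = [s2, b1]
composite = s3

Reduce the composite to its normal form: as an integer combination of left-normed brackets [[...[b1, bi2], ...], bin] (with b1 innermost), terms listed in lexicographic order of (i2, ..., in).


-[[[b1, b2], b3], b4] + [[[b1, b2], b4], b3] + [[[b1, b3], b4], b2] - [[[b1, b4], b3], b2]


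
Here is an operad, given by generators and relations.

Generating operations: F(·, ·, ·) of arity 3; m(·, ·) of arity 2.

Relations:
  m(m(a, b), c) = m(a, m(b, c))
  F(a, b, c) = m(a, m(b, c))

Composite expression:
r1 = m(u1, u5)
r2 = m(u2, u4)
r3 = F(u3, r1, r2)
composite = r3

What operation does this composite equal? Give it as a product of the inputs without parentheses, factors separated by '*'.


u3 * u1 * u5 * u2 * u4


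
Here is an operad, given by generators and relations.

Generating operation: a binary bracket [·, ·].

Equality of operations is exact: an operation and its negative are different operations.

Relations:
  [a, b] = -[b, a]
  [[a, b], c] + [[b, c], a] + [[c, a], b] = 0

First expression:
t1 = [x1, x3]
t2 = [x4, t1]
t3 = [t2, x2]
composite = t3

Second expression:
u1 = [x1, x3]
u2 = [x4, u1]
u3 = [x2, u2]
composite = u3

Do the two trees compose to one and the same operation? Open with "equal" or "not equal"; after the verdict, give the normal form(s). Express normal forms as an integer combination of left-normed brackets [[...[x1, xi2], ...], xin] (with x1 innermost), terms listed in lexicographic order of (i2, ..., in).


The first expression, normalized: -[[[x1, x3], x4], x2]
The second expression, normalized: [[[x1, x3], x4], x2]
Distinct normal forms: not equal.

not equal; first: -[[[x1, x3], x4], x2]; second: [[[x1, x3], x4], x2]


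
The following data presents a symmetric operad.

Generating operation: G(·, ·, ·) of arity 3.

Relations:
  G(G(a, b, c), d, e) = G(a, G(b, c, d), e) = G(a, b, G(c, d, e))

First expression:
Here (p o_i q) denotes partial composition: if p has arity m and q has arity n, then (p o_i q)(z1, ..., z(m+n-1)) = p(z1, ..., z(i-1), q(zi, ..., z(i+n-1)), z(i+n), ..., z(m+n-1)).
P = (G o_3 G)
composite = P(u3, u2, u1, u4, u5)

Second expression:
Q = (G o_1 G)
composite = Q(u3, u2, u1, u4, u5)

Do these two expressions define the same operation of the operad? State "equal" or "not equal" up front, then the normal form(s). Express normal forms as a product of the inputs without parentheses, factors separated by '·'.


equal; the common form is u3 · u2 · u1 · u4 · u5

Normal form of the first expression: u3 · u2 · u1 · u4 · u5
Normal form of the second expression: u3 · u2 · u1 · u4 · u5
Same normal form: equal.


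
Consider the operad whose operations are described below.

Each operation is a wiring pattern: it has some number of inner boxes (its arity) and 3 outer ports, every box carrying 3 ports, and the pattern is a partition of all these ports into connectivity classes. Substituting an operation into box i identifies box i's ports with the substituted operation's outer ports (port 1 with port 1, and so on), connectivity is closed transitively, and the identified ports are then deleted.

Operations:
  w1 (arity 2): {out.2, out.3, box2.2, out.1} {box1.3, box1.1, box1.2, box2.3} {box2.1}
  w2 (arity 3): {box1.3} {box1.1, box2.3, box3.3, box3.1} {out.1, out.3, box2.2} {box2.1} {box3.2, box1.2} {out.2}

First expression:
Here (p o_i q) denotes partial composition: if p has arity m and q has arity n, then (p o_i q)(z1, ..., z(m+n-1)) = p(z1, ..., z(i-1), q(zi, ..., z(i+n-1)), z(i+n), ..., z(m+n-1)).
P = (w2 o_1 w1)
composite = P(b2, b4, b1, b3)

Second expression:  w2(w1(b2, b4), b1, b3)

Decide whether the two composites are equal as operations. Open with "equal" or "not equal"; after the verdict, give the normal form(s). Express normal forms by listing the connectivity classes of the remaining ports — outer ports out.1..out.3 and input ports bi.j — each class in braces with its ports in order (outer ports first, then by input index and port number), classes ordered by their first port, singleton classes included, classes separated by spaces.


equal; the common form is {out.1, out.3, b1.2} {out.2} {b1.1} {b1.3, b3.1, b3.2, b3.3, b4.2} {b2.1, b2.2, b2.3, b4.3} {b4.1}

Normal form of the first expression: {out.1, out.3, b1.2} {out.2} {b1.1} {b1.3, b3.1, b3.2, b3.3, b4.2} {b2.1, b2.2, b2.3, b4.3} {b4.1}
Normal form of the second expression: {out.1, out.3, b1.2} {out.2} {b1.1} {b1.3, b3.1, b3.2, b3.3, b4.2} {b2.1, b2.2, b2.3, b4.3} {b4.1}
Identical normal forms: equal.


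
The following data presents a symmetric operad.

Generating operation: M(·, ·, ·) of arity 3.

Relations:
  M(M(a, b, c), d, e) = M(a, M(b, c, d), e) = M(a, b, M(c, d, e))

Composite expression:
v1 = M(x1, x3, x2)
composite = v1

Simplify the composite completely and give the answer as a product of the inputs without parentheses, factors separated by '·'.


x1 · x3 · x2

The M-tree's shape is irrelevant; the x-reading-order decides.
M(x1, x3, x2) flattens to x1 · x3 · x2


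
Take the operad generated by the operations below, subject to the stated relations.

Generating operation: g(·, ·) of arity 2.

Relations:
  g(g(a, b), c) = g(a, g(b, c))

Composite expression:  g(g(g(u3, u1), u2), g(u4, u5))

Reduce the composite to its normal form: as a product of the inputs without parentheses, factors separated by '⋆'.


u3 ⋆ u1 ⋆ u2 ⋆ u4 ⋆ u5


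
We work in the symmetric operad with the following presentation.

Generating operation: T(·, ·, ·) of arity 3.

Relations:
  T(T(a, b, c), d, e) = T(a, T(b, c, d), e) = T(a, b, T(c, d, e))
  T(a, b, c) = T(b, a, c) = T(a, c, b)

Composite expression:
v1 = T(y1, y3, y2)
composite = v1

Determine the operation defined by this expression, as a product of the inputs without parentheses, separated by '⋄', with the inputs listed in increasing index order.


Reordering under T is free, so list the y-inputs canonically.
T(y1, y3, y2) unparenthesizes to y1 ⋄ y3 ⋄ y2
commutativity sorts the factors: y1 ⋄ y2 ⋄ y3

y1 ⋄ y2 ⋄ y3


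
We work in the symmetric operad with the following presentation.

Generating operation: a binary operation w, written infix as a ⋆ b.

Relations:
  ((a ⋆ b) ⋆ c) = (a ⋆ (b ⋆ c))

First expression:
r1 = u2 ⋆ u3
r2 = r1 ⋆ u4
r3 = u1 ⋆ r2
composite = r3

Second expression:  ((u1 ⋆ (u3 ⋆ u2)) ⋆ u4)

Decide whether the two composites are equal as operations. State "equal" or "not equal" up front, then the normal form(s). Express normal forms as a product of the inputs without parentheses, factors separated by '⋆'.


not equal; first: u1 ⋆ u2 ⋆ u3 ⋆ u4; second: u1 ⋆ u3 ⋆ u2 ⋆ u4

Normal form of the first expression: u1 ⋆ u2 ⋆ u3 ⋆ u4
Normal form of the second expression: u1 ⋆ u3 ⋆ u2 ⋆ u4
Different reductions; not equal.


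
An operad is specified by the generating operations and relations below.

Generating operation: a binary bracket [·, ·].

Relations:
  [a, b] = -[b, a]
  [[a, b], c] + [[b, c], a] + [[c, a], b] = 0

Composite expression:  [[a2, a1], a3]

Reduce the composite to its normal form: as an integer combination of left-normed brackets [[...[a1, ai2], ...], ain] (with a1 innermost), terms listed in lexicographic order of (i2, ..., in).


-[[a1, a2], a3]

Left-normed coefficients sit on the a1-initial expansion words.
Composite bracket: [[a2, a1], a3]
The bracket unfolds into 4 signed words via [a, b] = ab - ba (2^2 = 4).
Keep just the words that open with a1:
  word a1a2a3 has sign -1, contributing -[[a1, a2], a3]


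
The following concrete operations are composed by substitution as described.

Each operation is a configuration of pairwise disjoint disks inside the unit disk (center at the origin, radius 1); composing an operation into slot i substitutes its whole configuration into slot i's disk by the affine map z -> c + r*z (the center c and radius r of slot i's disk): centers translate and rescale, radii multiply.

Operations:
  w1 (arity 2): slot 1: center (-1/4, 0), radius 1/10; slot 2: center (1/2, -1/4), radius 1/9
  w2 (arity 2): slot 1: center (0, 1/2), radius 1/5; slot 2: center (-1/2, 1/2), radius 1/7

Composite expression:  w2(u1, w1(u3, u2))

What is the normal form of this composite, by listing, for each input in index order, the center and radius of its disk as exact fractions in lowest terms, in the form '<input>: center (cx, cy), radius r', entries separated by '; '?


u1: center (0, 1/2), radius 1/5; u2: center (-3/7, 13/28), radius 1/63; u3: center (-15/28, 1/2), radius 1/70

Affine substitution under w2: radii multiply and u-centers shift.
tracing u1 down its 1-map path: center (0, 1/2), radius 1/5
tracing u3 down its 2-map path: center (-15/28, 1/2), radius 1/70
tracing u2 down its 2-map path: center (-3/7, 13/28), radius 1/63


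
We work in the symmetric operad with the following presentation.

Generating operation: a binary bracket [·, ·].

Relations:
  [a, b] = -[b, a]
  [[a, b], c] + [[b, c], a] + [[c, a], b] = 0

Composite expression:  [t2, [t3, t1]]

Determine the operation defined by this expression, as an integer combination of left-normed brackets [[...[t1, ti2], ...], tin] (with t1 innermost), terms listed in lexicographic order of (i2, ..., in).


[[t1, t3], t2]

A multilinear Lie element is pinned by t1-initial words (t1 innermost).
Composite bracket: [t2, [t3, t1]]
Full expansion: 4 signed words from ab - ba (2^2 = 4).
Only words starting with t1 matter:
  t1t3t2 appears with sign +1, giving the term +[[t1, t3], t2]


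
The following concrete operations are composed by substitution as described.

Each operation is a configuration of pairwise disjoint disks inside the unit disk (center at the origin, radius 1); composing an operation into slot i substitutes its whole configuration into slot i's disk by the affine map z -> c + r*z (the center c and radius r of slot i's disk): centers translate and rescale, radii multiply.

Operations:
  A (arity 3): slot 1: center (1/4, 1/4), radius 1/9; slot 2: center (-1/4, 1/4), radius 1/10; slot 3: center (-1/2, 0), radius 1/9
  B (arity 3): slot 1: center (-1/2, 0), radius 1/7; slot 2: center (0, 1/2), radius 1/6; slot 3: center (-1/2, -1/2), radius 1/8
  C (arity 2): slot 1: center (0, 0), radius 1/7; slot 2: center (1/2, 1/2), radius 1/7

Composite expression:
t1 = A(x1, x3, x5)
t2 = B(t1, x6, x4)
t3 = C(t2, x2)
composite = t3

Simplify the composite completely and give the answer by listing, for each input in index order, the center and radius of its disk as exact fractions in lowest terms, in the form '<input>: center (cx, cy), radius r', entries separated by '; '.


Affine substitution under C: radii multiply and x-centers shift.
input x1: composing its 3 substitution steps yields center (-13/196, 1/196), radius 1/441
input x3: composing its 3 substitution steps yields center (-15/196, 1/196), radius 1/490
input x5: composing its 3 substitution steps yields center (-4/49, 0), radius 1/441
input x6: composing its 2 substitution steps yields center (0, 1/14), radius 1/42
input x4: composing its 2 substitution steps yields center (-1/14, -1/14), radius 1/56
input x2: composing its 1 substitution step yields center (1/2, 1/2), radius 1/7

x1: center (-13/196, 1/196), radius 1/441; x2: center (1/2, 1/2), radius 1/7; x3: center (-15/196, 1/196), radius 1/490; x4: center (-1/14, -1/14), radius 1/56; x5: center (-4/49, 0), radius 1/441; x6: center (0, 1/14), radius 1/42


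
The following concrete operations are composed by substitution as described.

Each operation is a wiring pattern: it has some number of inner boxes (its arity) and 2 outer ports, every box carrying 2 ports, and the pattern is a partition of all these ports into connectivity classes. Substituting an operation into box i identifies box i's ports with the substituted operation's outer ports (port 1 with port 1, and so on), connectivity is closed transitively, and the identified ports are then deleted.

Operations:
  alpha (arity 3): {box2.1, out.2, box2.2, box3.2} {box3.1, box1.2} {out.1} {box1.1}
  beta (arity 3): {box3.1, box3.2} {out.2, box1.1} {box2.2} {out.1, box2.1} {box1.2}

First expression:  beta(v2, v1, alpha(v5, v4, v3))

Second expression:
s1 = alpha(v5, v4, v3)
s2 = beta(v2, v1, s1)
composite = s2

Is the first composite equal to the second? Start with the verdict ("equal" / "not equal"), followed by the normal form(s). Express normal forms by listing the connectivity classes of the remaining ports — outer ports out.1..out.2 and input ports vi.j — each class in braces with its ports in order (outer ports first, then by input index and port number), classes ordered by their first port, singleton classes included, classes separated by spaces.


equal; both compose to {out.1, v1.1} {out.2, v2.1} {v1.2} {v2.2} {v3.1, v5.2} {v3.2, v4.1, v4.2} {v5.1}


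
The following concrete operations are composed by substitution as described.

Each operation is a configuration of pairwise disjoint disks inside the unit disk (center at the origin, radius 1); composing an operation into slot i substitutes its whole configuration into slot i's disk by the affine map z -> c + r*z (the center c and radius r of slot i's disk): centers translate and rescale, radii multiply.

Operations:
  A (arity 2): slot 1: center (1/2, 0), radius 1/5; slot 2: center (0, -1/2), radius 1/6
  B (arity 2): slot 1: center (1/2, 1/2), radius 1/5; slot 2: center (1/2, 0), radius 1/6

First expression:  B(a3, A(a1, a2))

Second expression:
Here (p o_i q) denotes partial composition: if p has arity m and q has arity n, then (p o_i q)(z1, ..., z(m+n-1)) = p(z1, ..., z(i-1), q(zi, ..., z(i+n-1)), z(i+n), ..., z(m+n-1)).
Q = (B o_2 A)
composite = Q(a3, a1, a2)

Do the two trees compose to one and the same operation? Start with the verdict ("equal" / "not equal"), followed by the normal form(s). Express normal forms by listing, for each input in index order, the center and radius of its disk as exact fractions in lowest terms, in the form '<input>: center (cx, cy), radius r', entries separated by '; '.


equal; both compose to a1: center (7/12, 0), radius 1/30; a2: center (1/2, -1/12), radius 1/36; a3: center (1/2, 1/2), radius 1/5

In normal form, the first expression is a1: center (7/12, 0), radius 1/30; a2: center (1/2, -1/12), radius 1/36; a3: center (1/2, 1/2), radius 1/5
In normal form, the second expression is a1: center (7/12, 0), radius 1/30; a2: center (1/2, -1/12), radius 1/36; a3: center (1/2, 1/2), radius 1/5
Both agree, so they are equal.


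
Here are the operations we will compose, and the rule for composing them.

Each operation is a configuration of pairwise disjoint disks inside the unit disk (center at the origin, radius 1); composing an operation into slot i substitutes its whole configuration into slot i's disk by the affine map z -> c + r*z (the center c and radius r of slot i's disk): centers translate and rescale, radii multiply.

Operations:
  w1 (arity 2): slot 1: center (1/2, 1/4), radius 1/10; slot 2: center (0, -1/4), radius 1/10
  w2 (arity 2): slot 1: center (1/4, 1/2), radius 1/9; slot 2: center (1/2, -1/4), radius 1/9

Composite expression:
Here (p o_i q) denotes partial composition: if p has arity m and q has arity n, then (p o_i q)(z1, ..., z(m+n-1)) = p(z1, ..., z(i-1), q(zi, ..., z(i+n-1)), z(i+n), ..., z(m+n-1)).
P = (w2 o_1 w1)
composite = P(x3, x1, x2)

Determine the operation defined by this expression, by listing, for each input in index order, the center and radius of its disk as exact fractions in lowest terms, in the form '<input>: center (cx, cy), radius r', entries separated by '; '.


x1: center (1/4, 17/36), radius 1/90; x2: center (1/2, -1/4), radius 1/9; x3: center (11/36, 19/36), radius 1/90

Only the slot chain above each x matters under w2; compose those maps.
tracing x3 down its 2-map path: center (11/36, 19/36), radius 1/90
tracing x1 down its 2-map path: center (1/4, 17/36), radius 1/90
tracing x2 down its 1-map path: center (1/2, -1/4), radius 1/9


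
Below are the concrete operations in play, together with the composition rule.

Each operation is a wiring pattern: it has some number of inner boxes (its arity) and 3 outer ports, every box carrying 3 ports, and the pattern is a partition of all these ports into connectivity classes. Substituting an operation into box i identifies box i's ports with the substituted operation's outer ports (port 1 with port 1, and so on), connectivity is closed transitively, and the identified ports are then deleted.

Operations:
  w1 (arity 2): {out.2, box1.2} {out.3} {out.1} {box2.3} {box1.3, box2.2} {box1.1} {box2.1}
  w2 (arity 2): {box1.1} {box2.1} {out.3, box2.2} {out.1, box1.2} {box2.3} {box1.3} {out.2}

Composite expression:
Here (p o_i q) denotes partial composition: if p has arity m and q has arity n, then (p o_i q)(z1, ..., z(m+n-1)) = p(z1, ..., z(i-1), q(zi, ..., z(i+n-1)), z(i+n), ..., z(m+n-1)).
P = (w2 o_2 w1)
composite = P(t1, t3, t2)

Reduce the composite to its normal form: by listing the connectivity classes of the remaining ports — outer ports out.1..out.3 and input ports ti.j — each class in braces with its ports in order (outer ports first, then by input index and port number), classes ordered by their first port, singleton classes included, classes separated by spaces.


{out.1, t1.2} {out.2} {out.3, t3.2} {t1.1} {t1.3} {t2.1} {t2.2, t3.3} {t2.3} {t3.1}

Reachability decides: close wires over w2-identified ports.
after w1, the pattern on (t3, t2) reads {out.1} {out.2, t3.2} {out.3} {t2.1} {t2.2, t3.3} {t2.3} {t3.1} (out.j = its outer ports)
after w2, the pattern on (t1, t3, t2) reads {out.1, t1.2} {out.2} {out.3, t3.2} {t1.1} {t1.3} {t2.1} {t2.2, t3.3} {t2.3} {t3.1} (out.j = its outer ports)


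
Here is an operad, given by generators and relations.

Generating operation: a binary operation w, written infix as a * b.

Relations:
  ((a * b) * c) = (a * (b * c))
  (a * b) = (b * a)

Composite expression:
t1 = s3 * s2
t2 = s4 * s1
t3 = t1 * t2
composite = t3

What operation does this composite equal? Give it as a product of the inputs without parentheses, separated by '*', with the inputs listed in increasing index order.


With w associative and commutative, the s-input set is all that matters.
(s3 * s2) flattens to s3 * s2
(s4 * s1) flattens to s4 * s1
((s3 * s2) * (s4 * s1)) flattens to s3 * s2 * s4 * s1
the factors in increasing index order: s1 * s2 * s3 * s4

s1 * s2 * s3 * s4


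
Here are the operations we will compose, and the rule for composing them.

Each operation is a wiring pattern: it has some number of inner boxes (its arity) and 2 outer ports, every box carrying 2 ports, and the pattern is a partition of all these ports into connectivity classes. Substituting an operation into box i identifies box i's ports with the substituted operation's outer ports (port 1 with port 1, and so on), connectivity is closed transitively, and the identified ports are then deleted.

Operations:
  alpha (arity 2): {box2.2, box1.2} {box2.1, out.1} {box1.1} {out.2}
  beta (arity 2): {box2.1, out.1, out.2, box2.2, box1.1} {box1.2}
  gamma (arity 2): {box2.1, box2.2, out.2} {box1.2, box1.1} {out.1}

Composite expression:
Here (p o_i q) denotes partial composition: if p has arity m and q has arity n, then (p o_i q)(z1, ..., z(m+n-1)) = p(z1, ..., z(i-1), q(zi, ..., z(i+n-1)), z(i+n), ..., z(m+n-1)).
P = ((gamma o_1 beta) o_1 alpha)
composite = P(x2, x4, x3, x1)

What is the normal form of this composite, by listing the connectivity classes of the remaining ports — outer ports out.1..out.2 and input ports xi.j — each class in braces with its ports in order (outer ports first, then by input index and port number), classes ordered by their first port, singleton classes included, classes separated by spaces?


Substituting into gamma glues patterns; closure does the rest.
through alpha, on inputs (x2, x4): {out.1, x4.1} {out.2} {x2.1} {x2.2, x4.2} (out.j = stage outer ports)
through beta, on inputs (x2, x4, x3): {out.1, out.2, x3.1, x3.2, x4.1} {x2.1} {x2.2, x4.2} (out.j = stage outer ports)
through gamma, on inputs (x2, x4, x3, x1): {out.1} {out.2, x1.1, x1.2} {x2.1} {x2.2, x4.2} {x3.1, x3.2, x4.1} (out.j = stage outer ports)

{out.1} {out.2, x1.1, x1.2} {x2.1} {x2.2, x4.2} {x3.1, x3.2, x4.1}


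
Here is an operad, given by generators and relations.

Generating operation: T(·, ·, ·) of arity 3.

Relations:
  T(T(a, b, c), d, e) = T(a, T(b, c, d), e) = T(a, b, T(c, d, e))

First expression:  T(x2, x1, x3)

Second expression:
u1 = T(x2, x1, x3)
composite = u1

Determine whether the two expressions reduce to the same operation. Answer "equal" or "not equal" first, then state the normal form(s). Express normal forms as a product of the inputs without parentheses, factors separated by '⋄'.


equal — both sides give x2 ⋄ x1 ⋄ x3

The first expression, normalized: x2 ⋄ x1 ⋄ x3
The second expression, normalized: x2 ⋄ x1 ⋄ x3
Both agree, so they are equal.


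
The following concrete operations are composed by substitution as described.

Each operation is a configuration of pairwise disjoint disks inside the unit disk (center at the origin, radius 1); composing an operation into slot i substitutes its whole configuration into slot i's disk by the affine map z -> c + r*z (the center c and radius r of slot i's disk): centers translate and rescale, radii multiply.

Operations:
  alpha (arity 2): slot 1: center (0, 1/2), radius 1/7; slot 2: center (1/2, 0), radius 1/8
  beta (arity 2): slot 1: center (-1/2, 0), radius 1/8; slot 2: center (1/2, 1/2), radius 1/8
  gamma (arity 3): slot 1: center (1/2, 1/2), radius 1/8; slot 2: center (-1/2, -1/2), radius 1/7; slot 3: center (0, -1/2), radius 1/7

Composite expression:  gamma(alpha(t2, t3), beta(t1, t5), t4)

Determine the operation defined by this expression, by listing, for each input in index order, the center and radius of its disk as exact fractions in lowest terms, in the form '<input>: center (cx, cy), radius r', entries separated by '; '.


t1: center (-4/7, -1/2), radius 1/56; t2: center (1/2, 9/16), radius 1/56; t3: center (9/16, 1/2), radius 1/64; t4: center (0, -1/2), radius 1/7; t5: center (-3/7, -3/7), radius 1/56

Only the slot chain above each t matters under gamma; compose those maps.
input t2: applying the 2 nested substitutions gives center (1/2, 9/16), radius 1/56
input t3: applying the 2 nested substitutions gives center (9/16, 1/2), radius 1/64
input t1: applying the 2 nested substitutions gives center (-4/7, -1/2), radius 1/56
input t5: applying the 2 nested substitutions gives center (-3/7, -3/7), radius 1/56
input t4: applying the 1 nested substitution gives center (0, -1/2), radius 1/7


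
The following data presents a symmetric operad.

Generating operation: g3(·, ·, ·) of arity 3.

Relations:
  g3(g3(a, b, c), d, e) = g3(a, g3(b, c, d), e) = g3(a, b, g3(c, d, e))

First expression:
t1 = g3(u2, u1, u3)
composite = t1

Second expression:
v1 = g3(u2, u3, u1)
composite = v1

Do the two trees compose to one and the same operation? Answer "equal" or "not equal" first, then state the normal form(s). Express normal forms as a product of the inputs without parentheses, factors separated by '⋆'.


The first expression reduces to u2 ⋆ u1 ⋆ u3
The second expression reduces to u2 ⋆ u3 ⋆ u1
No match — not equal.

not equal — first u2 ⋆ u1 ⋆ u3, second u2 ⋆ u3 ⋆ u1


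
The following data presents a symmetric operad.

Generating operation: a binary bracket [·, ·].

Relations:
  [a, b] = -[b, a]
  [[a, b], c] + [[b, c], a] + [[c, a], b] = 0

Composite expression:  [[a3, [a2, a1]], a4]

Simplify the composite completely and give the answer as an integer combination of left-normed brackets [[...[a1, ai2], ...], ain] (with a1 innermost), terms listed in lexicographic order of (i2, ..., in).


[[[a1, a2], a3], a4]

Expand each bracket as ab - ba; the a1-initial words give the coefficients.
Composite bracket: [[a3, [a2, a1]], a4]
Expanding via [a, b] = ab - ba: 8 signed words (2^3 = 8).
Only words starting with a1 matter:
  from a1a2a3a4, sign +1: term +[[[a1, a2], a3], a4]


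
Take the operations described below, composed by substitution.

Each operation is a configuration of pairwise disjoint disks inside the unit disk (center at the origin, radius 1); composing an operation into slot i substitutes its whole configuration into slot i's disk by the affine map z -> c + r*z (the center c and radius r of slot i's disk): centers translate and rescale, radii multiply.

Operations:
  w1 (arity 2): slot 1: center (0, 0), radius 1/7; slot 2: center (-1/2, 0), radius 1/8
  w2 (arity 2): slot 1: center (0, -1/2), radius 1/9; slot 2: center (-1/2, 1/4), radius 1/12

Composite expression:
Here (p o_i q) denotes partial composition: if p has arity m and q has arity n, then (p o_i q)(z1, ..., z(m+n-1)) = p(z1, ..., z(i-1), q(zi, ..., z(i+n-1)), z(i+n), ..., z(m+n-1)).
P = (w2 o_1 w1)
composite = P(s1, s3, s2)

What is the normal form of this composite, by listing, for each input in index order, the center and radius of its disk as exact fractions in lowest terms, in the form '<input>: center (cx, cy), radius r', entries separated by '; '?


Affine substitution under w2: radii multiply and s-centers shift.
s1: after 2 affine steps, its disk has center (0, -1/2), radius 1/63
s3: after 2 affine steps, its disk has center (-1/18, -1/2), radius 1/72
s2: after 1 affine step, its disk has center (-1/2, 1/4), radius 1/12

s1: center (0, -1/2), radius 1/63; s2: center (-1/2, 1/4), radius 1/12; s3: center (-1/18, -1/2), radius 1/72


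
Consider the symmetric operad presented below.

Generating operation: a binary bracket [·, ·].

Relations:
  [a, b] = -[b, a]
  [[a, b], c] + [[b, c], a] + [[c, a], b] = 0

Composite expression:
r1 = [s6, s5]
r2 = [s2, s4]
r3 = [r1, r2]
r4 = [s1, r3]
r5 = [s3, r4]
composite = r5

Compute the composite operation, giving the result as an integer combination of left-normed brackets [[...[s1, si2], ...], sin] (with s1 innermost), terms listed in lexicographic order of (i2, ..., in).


-[[[[[s1, s2], s4], s5], s6], s3] + [[[[[s1, s2], s4], s6], s5], s3] + [[[[[s1, s4], s2], s5], s6], s3] - [[[[[s1, s4], s2], s6], s5], s3] + [[[[[s1, s5], s6], s2], s4], s3] - [[[[[s1, s5], s6], s4], s2], s3] - [[[[[s1, s6], s5], s2], s4], s3] + [[[[[s1, s6], s5], s4], s2], s3]
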